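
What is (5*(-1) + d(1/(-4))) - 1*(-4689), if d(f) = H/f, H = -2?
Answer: 4692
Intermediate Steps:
d(f) = -2/f
(5*(-1) + d(1/(-4))) - 1*(-4689) = (5*(-1) - 2/(1/(-4))) - 1*(-4689) = (-5 - 2/(-¼)) + 4689 = (-5 - 2*(-4)) + 4689 = (-5 + 8) + 4689 = 3 + 4689 = 4692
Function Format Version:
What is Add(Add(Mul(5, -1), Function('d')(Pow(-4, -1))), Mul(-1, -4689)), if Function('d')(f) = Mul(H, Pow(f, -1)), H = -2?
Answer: 4692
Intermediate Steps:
Function('d')(f) = Mul(-2, Pow(f, -1))
Add(Add(Mul(5, -1), Function('d')(Pow(-4, -1))), Mul(-1, -4689)) = Add(Add(Mul(5, -1), Mul(-2, Pow(Pow(-4, -1), -1))), Mul(-1, -4689)) = Add(Add(-5, Mul(-2, Pow(Rational(-1, 4), -1))), 4689) = Add(Add(-5, Mul(-2, -4)), 4689) = Add(Add(-5, 8), 4689) = Add(3, 4689) = 4692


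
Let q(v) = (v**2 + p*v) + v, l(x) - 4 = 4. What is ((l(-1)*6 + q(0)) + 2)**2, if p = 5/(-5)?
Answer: 2500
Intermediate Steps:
l(x) = 8 (l(x) = 4 + 4 = 8)
p = -1 (p = 5*(-1/5) = -1)
q(v) = v**2 (q(v) = (v**2 - v) + v = v**2)
((l(-1)*6 + q(0)) + 2)**2 = ((8*6 + 0**2) + 2)**2 = ((48 + 0) + 2)**2 = (48 + 2)**2 = 50**2 = 2500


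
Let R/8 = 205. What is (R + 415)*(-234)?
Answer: -480870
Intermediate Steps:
R = 1640 (R = 8*205 = 1640)
(R + 415)*(-234) = (1640 + 415)*(-234) = 2055*(-234) = -480870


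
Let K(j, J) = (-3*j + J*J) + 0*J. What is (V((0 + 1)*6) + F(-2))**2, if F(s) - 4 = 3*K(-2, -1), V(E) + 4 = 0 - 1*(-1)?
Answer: 484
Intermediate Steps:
K(j, J) = J**2 - 3*j (K(j, J) = (-3*j + J**2) + 0 = (J**2 - 3*j) + 0 = J**2 - 3*j)
V(E) = -3 (V(E) = -4 + (0 - 1*(-1)) = -4 + (0 + 1) = -4 + 1 = -3)
F(s) = 25 (F(s) = 4 + 3*((-1)**2 - 3*(-2)) = 4 + 3*(1 + 6) = 4 + 3*7 = 4 + 21 = 25)
(V((0 + 1)*6) + F(-2))**2 = (-3 + 25)**2 = 22**2 = 484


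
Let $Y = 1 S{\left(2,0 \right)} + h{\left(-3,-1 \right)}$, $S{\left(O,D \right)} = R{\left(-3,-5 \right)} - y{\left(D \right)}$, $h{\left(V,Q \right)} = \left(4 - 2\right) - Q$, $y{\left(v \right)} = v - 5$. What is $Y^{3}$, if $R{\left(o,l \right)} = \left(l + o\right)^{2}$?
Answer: $373248$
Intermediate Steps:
$y{\left(v \right)} = -5 + v$
$h{\left(V,Q \right)} = 2 - Q$ ($h{\left(V,Q \right)} = \left(4 - 2\right) - Q = 2 - Q$)
$S{\left(O,D \right)} = 69 - D$ ($S{\left(O,D \right)} = \left(-5 - 3\right)^{2} - \left(-5 + D\right) = \left(-8\right)^{2} - \left(-5 + D\right) = 64 - \left(-5 + D\right) = 69 - D$)
$Y = 72$ ($Y = 1 \left(69 - 0\right) + \left(2 - -1\right) = 1 \left(69 + 0\right) + \left(2 + 1\right) = 1 \cdot 69 + 3 = 69 + 3 = 72$)
$Y^{3} = 72^{3} = 373248$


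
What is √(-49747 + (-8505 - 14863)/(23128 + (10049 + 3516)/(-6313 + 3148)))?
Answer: 7*I*√217521524670878779/14637311 ≈ 223.04*I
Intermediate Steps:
√(-49747 + (-8505 - 14863)/(23128 + (10049 + 3516)/(-6313 + 3148))) = √(-49747 - 23368/(23128 + 13565/(-3165))) = √(-49747 - 23368/(23128 + 13565*(-1/3165))) = √(-49747 - 23368/(23128 - 2713/633)) = √(-49747 - 23368/14637311/633) = √(-49747 - 23368*633/14637311) = √(-49747 - 14791944/14637311) = √(-728177102261/14637311) = 7*I*√217521524670878779/14637311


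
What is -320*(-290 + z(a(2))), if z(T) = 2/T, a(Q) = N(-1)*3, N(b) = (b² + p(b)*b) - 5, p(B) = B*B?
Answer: 278528/3 ≈ 92843.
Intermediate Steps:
p(B) = B²
N(b) = -5 + b² + b³ (N(b) = (b² + b²*b) - 5 = (b² + b³) - 5 = -5 + b² + b³)
a(Q) = -15 (a(Q) = (-5 + (-1)² + (-1)³)*3 = (-5 + 1 - 1)*3 = -5*3 = -15)
-320*(-290 + z(a(2))) = -320*(-290 + 2/(-15)) = -320*(-290 + 2*(-1/15)) = -320*(-290 - 2/15) = -320*(-4352/15) = 278528/3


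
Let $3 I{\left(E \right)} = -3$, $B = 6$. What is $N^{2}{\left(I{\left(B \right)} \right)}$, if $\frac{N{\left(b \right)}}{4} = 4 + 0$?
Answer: $256$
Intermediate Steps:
$I{\left(E \right)} = -1$ ($I{\left(E \right)} = \frac{1}{3} \left(-3\right) = -1$)
$N{\left(b \right)} = 16$ ($N{\left(b \right)} = 4 \left(4 + 0\right) = 4 \cdot 4 = 16$)
$N^{2}{\left(I{\left(B \right)} \right)} = 16^{2} = 256$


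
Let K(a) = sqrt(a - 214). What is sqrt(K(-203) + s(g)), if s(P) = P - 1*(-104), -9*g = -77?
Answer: sqrt(1013 + 9*I*sqrt(417))/3 ≈ 10.652 + 0.95849*I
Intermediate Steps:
g = 77/9 (g = -1/9*(-77) = 77/9 ≈ 8.5556)
s(P) = 104 + P (s(P) = P + 104 = 104 + P)
K(a) = sqrt(-214 + a)
sqrt(K(-203) + s(g)) = sqrt(sqrt(-214 - 203) + (104 + 77/9)) = sqrt(sqrt(-417) + 1013/9) = sqrt(I*sqrt(417) + 1013/9) = sqrt(1013/9 + I*sqrt(417))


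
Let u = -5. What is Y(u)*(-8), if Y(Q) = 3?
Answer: -24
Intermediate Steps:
Y(u)*(-8) = 3*(-8) = -24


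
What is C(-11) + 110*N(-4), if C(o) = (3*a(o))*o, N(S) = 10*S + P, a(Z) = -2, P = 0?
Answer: -4334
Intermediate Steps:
N(S) = 10*S (N(S) = 10*S + 0 = 10*S)
C(o) = -6*o (C(o) = (3*(-2))*o = -6*o)
C(-11) + 110*N(-4) = -6*(-11) + 110*(10*(-4)) = 66 + 110*(-40) = 66 - 4400 = -4334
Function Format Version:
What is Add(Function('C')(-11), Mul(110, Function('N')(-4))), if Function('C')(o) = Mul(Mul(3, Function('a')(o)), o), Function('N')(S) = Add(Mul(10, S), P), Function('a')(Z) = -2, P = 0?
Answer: -4334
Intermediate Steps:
Function('N')(S) = Mul(10, S) (Function('N')(S) = Add(Mul(10, S), 0) = Mul(10, S))
Function('C')(o) = Mul(-6, o) (Function('C')(o) = Mul(Mul(3, -2), o) = Mul(-6, o))
Add(Function('C')(-11), Mul(110, Function('N')(-4))) = Add(Mul(-6, -11), Mul(110, Mul(10, -4))) = Add(66, Mul(110, -40)) = Add(66, -4400) = -4334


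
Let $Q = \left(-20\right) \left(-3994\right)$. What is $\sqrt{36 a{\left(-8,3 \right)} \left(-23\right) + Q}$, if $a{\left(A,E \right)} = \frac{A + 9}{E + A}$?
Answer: $\frac{2 \sqrt{500285}}{5} \approx 282.92$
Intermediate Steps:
$Q = 79880$
$a{\left(A,E \right)} = \frac{9 + A}{A + E}$
$\sqrt{36 a{\left(-8,3 \right)} \left(-23\right) + Q} = \sqrt{36 \frac{9 - 8}{-8 + 3} \left(-23\right) + 79880} = \sqrt{36 \frac{1}{-5} \cdot 1 \left(-23\right) + 79880} = \sqrt{36 \left(\left(- \frac{1}{5}\right) 1\right) \left(-23\right) + 79880} = \sqrt{36 \left(- \frac{1}{5}\right) \left(-23\right) + 79880} = \sqrt{\left(- \frac{36}{5}\right) \left(-23\right) + 79880} = \sqrt{\frac{828}{5} + 79880} = \sqrt{\frac{400228}{5}} = \frac{2 \sqrt{500285}}{5}$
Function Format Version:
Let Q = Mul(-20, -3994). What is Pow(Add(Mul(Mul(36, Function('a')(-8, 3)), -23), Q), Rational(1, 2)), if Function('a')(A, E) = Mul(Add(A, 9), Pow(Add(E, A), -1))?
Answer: Mul(Rational(2, 5), Pow(500285, Rational(1, 2))) ≈ 282.92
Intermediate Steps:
Q = 79880
Function('a')(A, E) = Mul(Pow(Add(A, E), -1), Add(9, A)) (Function('a')(A, E) = Mul(Add(9, A), Pow(Add(A, E), -1)) = Mul(Pow(Add(A, E), -1), Add(9, A)))
Pow(Add(Mul(Mul(36, Function('a')(-8, 3)), -23), Q), Rational(1, 2)) = Pow(Add(Mul(Mul(36, Mul(Pow(Add(-8, 3), -1), Add(9, -8))), -23), 79880), Rational(1, 2)) = Pow(Add(Mul(Mul(36, Mul(Pow(-5, -1), 1)), -23), 79880), Rational(1, 2)) = Pow(Add(Mul(Mul(36, Mul(Rational(-1, 5), 1)), -23), 79880), Rational(1, 2)) = Pow(Add(Mul(Mul(36, Rational(-1, 5)), -23), 79880), Rational(1, 2)) = Pow(Add(Mul(Rational(-36, 5), -23), 79880), Rational(1, 2)) = Pow(Add(Rational(828, 5), 79880), Rational(1, 2)) = Pow(Rational(400228, 5), Rational(1, 2)) = Mul(Rational(2, 5), Pow(500285, Rational(1, 2)))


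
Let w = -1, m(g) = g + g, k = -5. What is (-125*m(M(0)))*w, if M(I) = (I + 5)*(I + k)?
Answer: -6250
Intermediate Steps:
M(I) = (-5 + I)*(5 + I) (M(I) = (I + 5)*(I - 5) = (5 + I)*(-5 + I) = (-5 + I)*(5 + I))
m(g) = 2*g
(-125*m(M(0)))*w = -250*(-25 + 0²)*(-1) = -250*(-25 + 0)*(-1) = -250*(-25)*(-1) = -125*(-50)*(-1) = 6250*(-1) = -6250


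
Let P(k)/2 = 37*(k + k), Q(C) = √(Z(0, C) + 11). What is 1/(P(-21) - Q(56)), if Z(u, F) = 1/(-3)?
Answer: -2331/7244740 + √6/7244740 ≈ -0.00032141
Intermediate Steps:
Z(u, F) = -⅓
Q(C) = 4*√6/3 (Q(C) = √(-⅓ + 11) = √(32/3) = 4*√6/3)
P(k) = 148*k (P(k) = 2*(37*(k + k)) = 2*(37*(2*k)) = 2*(74*k) = 148*k)
1/(P(-21) - Q(56)) = 1/(148*(-21) - 4*√6/3) = 1/(-3108 - 4*√6/3)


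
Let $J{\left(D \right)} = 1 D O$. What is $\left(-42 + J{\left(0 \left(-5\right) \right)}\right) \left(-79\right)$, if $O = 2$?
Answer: $3318$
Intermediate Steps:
$J{\left(D \right)} = 2 D$ ($J{\left(D \right)} = 1 D 2 = D 2 = 2 D$)
$\left(-42 + J{\left(0 \left(-5\right) \right)}\right) \left(-79\right) = \left(-42 + 2 \cdot 0 \left(-5\right)\right) \left(-79\right) = \left(-42 + 2 \cdot 0\right) \left(-79\right) = \left(-42 + 0\right) \left(-79\right) = \left(-42\right) \left(-79\right) = 3318$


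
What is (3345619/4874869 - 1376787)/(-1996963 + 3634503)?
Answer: -1677913230071/1995698245565 ≈ -0.84076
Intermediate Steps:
(3345619/4874869 - 1376787)/(-1996963 + 3634503) = (3345619*(1/4874869) - 1376787)/1637540 = (3345619/4874869 - 1376787)*(1/1637540) = -6711652920284/4874869*1/1637540 = -1677913230071/1995698245565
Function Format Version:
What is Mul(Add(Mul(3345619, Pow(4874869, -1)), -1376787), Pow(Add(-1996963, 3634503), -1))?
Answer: Rational(-1677913230071, 1995698245565) ≈ -0.84076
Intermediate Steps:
Mul(Add(Mul(3345619, Pow(4874869, -1)), -1376787), Pow(Add(-1996963, 3634503), -1)) = Mul(Add(Mul(3345619, Rational(1, 4874869)), -1376787), Pow(1637540, -1)) = Mul(Add(Rational(3345619, 4874869), -1376787), Rational(1, 1637540)) = Mul(Rational(-6711652920284, 4874869), Rational(1, 1637540)) = Rational(-1677913230071, 1995698245565)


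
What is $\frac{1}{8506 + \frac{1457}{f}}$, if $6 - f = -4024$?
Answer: $\frac{130}{1105827} \approx 0.00011756$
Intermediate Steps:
$f = 4030$ ($f = 6 - -4024 = 6 + 4024 = 4030$)
$\frac{1}{8506 + \frac{1457}{f}} = \frac{1}{8506 + \frac{1457}{4030}} = \frac{1}{8506 + 1457 \cdot \frac{1}{4030}} = \frac{1}{8506 + \frac{47}{130}} = \frac{1}{\frac{1105827}{130}} = \frac{130}{1105827}$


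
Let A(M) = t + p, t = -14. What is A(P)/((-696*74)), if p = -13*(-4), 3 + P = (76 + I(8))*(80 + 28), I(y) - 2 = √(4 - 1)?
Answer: -19/25752 ≈ -0.00073781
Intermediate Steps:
I(y) = 2 + √3 (I(y) = 2 + √(4 - 1) = 2 + √3)
P = 8421 + 108*√3 (P = -3 + (76 + (2 + √3))*(80 + 28) = -3 + (78 + √3)*108 = -3 + (8424 + 108*√3) = 8421 + 108*√3 ≈ 8608.1)
p = 52
A(M) = 38 (A(M) = -14 + 52 = 38)
A(P)/((-696*74)) = 38/((-696*74)) = 38/(-51504) = 38*(-1/51504) = -19/25752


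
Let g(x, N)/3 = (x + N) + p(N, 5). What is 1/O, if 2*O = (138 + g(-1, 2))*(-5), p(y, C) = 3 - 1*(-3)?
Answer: -2/795 ≈ -0.0025157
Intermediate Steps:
p(y, C) = 6 (p(y, C) = 3 + 3 = 6)
g(x, N) = 18 + 3*N + 3*x (g(x, N) = 3*((x + N) + 6) = 3*((N + x) + 6) = 3*(6 + N + x) = 18 + 3*N + 3*x)
O = -795/2 (O = ((138 + (18 + 3*2 + 3*(-1)))*(-5))/2 = ((138 + (18 + 6 - 3))*(-5))/2 = ((138 + 21)*(-5))/2 = (159*(-5))/2 = (½)*(-795) = -795/2 ≈ -397.50)
1/O = 1/(-795/2) = -2/795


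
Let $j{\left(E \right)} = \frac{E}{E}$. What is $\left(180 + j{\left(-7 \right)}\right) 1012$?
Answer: $183172$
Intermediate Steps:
$j{\left(E \right)} = 1$
$\left(180 + j{\left(-7 \right)}\right) 1012 = \left(180 + 1\right) 1012 = 181 \cdot 1012 = 183172$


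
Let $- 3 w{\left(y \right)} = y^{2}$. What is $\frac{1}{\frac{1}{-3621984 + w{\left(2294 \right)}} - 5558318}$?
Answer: $- \frac{16128388}{89646709331387} \approx -1.7991 \cdot 10^{-7}$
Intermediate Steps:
$w{\left(y \right)} = - \frac{y^{2}}{3}$
$\frac{1}{\frac{1}{-3621984 + w{\left(2294 \right)}} - 5558318} = \frac{1}{\frac{1}{-3621984 - \frac{2294^{2}}{3}} - 5558318} = \frac{1}{\frac{1}{-3621984 - \frac{5262436}{3}} - 5558318} = \frac{1}{\frac{1}{- \frac{16128388}{3}} - 5558318} = \frac{1}{- \frac{3}{16128388} - 5558318} = \frac{1}{- \frac{89646709331387}{16128388}} = - \frac{16128388}{89646709331387}$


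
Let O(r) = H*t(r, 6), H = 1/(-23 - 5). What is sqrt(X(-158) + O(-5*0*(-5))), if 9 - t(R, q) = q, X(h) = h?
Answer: I*sqrt(30989)/14 ≈ 12.574*I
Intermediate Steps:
t(R, q) = 9 - q
H = -1/28 (H = 1/(-28) = -1/28 ≈ -0.035714)
O(r) = -3/28 (O(r) = -(9 - 1*6)/28 = -(9 - 6)/28 = -1/28*3 = -3/28)
sqrt(X(-158) + O(-5*0*(-5))) = sqrt(-158 - 3/28) = sqrt(-4427/28) = I*sqrt(30989)/14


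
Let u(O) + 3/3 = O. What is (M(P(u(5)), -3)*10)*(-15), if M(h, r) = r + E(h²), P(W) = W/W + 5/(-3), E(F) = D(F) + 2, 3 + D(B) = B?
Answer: 1600/3 ≈ 533.33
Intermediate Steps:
D(B) = -3 + B
E(F) = -1 + F (E(F) = (-3 + F) + 2 = -1 + F)
u(O) = -1 + O
P(W) = -⅔ (P(W) = 1 + 5*(-⅓) = 1 - 5/3 = -⅔)
M(h, r) = -1 + r + h² (M(h, r) = r + (-1 + h²) = -1 + r + h²)
(M(P(u(5)), -3)*10)*(-15) = ((-1 - 3 + (-⅔)²)*10)*(-15) = ((-1 - 3 + 4/9)*10)*(-15) = -32/9*10*(-15) = -320/9*(-15) = 1600/3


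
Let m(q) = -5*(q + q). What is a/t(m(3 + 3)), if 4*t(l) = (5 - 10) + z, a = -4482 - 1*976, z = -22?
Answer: 21832/27 ≈ 808.59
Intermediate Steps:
a = -5458 (a = -4482 - 976 = -5458)
m(q) = -10*q
t(l) = -27/4 (t(l) = ((5 - 10) - 22)/4 = (-5 - 22)/4 = (¼)*(-27) = -27/4)
a/t(m(3 + 3)) = -5458/(-27/4) = -5458*(-4/27) = 21832/27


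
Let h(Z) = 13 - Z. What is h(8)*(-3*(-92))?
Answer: 1380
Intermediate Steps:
h(8)*(-3*(-92)) = (13 - 1*8)*(-3*(-92)) = (13 - 8)*276 = 5*276 = 1380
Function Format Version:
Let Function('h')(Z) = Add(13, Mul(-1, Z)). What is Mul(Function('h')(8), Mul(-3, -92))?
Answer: 1380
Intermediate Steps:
Mul(Function('h')(8), Mul(-3, -92)) = Mul(Add(13, Mul(-1, 8)), Mul(-3, -92)) = Mul(Add(13, -8), 276) = Mul(5, 276) = 1380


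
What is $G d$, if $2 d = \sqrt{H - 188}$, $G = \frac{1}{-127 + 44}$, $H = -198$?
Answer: $- \frac{i \sqrt{386}}{166} \approx - 0.11835 i$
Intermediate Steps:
$G = - \frac{1}{83}$ ($G = \frac{1}{-83} = - \frac{1}{83} \approx -0.012048$)
$d = \frac{i \sqrt{386}}{2}$ ($d = \frac{\sqrt{-198 - 188}}{2} = \frac{\sqrt{-386}}{2} = \frac{i \sqrt{386}}{2} \approx 9.8234 i$)
$G d = - \frac{\frac{1}{2} i \sqrt{386}}{83} = - \frac{i \sqrt{386}}{166}$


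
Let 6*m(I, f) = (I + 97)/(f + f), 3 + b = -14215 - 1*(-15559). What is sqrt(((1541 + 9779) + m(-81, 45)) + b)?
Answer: sqrt(25638585)/45 ≈ 112.52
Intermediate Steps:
b = 1341 (b = -3 + (-14215 - 1*(-15559)) = -3 + (-14215 + 15559) = -3 + 1344 = 1341)
m(I, f) = (97 + I)/(12*f) (m(I, f) = ((I + 97)/(f + f))/6 = ((97 + I)/((2*f)))/6 = ((97 + I)*(1/(2*f)))/6 = ((97 + I)/(2*f))/6 = (97 + I)/(12*f))
sqrt(((1541 + 9779) + m(-81, 45)) + b) = sqrt(((1541 + 9779) + (1/12)*(97 - 81)/45) + 1341) = sqrt((11320 + (1/12)*(1/45)*16) + 1341) = sqrt((11320 + 4/135) + 1341) = sqrt(1528204/135 + 1341) = sqrt(1709239/135) = sqrt(25638585)/45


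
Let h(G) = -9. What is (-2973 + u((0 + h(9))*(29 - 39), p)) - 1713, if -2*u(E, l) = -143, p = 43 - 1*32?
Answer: -9229/2 ≈ -4614.5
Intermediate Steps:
p = 11 (p = 43 - 32 = 11)
u(E, l) = 143/2 (u(E, l) = -1/2*(-143) = 143/2)
(-2973 + u((0 + h(9))*(29 - 39), p)) - 1713 = (-2973 + 143/2) - 1713 = -5803/2 - 1713 = -9229/2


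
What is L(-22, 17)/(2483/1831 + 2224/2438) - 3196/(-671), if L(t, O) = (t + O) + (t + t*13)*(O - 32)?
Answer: 629809371099/308833789 ≈ 2039.3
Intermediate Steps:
L(t, O) = O + t + 14*t*(-32 + O) (L(t, O) = (O + t) + (t + 13*t)*(-32 + O) = (O + t) + (14*t)*(-32 + O) = (O + t) + 14*t*(-32 + O) = O + t + 14*t*(-32 + O))
L(-22, 17)/(2483/1831 + 2224/2438) - 3196/(-671) = (17 - 447*(-22) + 14*17*(-22))/(2483/1831 + 2224/2438) - 3196/(-671) = (17 + 9834 - 5236)/(2483*(1/1831) + 2224*(1/2438)) - 3196*(-1/671) = 4615/(2483/1831 + 1112/1219) + 3196/671 = 4615/(5062849/2231989) + 3196/671 = 4615*(2231989/5062849) + 3196/671 = 10300629235/5062849 + 3196/671 = 629809371099/308833789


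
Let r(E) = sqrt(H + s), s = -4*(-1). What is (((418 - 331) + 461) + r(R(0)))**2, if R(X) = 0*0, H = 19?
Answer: (548 + sqrt(23))**2 ≈ 3.0558e+5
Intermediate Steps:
R(X) = 0
s = 4
r(E) = sqrt(23) (r(E) = sqrt(19 + 4) = sqrt(23))
(((418 - 331) + 461) + r(R(0)))**2 = (((418 - 331) + 461) + sqrt(23))**2 = ((87 + 461) + sqrt(23))**2 = (548 + sqrt(23))**2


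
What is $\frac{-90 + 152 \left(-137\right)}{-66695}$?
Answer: $\frac{20914}{66695} \approx 0.31358$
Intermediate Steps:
$\frac{-90 + 152 \left(-137\right)}{-66695} = \left(-90 - 20824\right) \left(- \frac{1}{66695}\right) = \left(-20914\right) \left(- \frac{1}{66695}\right) = \frac{20914}{66695}$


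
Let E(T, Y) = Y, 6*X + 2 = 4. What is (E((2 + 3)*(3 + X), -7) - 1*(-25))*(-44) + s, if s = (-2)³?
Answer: -800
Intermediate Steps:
X = ⅓ (X = -⅓ + (⅙)*4 = -⅓ + ⅔ = ⅓ ≈ 0.33333)
s = -8
(E((2 + 3)*(3 + X), -7) - 1*(-25))*(-44) + s = (-7 - 1*(-25))*(-44) - 8 = (-7 + 25)*(-44) - 8 = 18*(-44) - 8 = -792 - 8 = -800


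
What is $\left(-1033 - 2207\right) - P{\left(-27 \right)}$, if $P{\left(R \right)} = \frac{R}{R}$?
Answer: $-3241$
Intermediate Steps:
$P{\left(R \right)} = 1$
$\left(-1033 - 2207\right) - P{\left(-27 \right)} = \left(-1033 - 2207\right) - 1 = -3240 - 1 = -3241$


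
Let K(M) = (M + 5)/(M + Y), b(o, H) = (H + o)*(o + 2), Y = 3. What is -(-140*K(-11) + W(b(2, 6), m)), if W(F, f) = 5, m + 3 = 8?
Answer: 100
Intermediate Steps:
b(o, H) = (2 + o)*(H + o) (b(o, H) = (H + o)*(2 + o) = (2 + o)*(H + o))
m = 5 (m = -3 + 8 = 5)
K(M) = (5 + M)/(3 + M) (K(M) = (M + 5)/(M + 3) = (5 + M)/(3 + M))
-(-140*K(-11) + W(b(2, 6), m)) = -(-140*(5 - 11)/(3 - 11) + 5) = -(-140*(-6)/(-8) + 5) = -(-(-35)*(-6)/2 + 5) = -(-140*¾ + 5) = -(-105 + 5) = -1*(-100) = 100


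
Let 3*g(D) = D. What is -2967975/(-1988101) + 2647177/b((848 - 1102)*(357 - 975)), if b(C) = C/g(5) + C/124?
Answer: 66127122916820/2262552378747 ≈ 29.227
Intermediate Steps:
g(D) = D/3
b(C) = 377*C/620 (b(C) = C/(((⅓)*5)) + C/124 = C/(5/3) + C*(1/124) = C*(⅗) + C/124 = 3*C/5 + C/124 = 377*C/620)
-2967975/(-1988101) + 2647177/b((848 - 1102)*(357 - 975)) = -2967975/(-1988101) + 2647177/((377*((848 - 1102)*(357 - 975))/620)) = -2967975*(-1/1988101) + 2647177/((377*(-254*(-618))/620)) = 2967975/1988101 + 2647177/(((377/620)*156972)) = 2967975/1988101 + 2647177/(14794611/155) = 2967975/1988101 + 2647177*(155/14794611) = 2967975/1988101 + 31562495/1138047 = 66127122916820/2262552378747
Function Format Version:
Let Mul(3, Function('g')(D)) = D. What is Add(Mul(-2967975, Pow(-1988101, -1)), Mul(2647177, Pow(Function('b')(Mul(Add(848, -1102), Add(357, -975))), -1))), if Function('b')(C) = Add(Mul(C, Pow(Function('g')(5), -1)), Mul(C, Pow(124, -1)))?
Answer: Rational(66127122916820, 2262552378747) ≈ 29.227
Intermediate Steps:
Function('g')(D) = Mul(Rational(1, 3), D)
Function('b')(C) = Mul(Rational(377, 620), C) (Function('b')(C) = Add(Mul(C, Pow(Mul(Rational(1, 3), 5), -1)), Mul(C, Pow(124, -1))) = Add(Mul(C, Pow(Rational(5, 3), -1)), Mul(C, Rational(1, 124))) = Add(Mul(C, Rational(3, 5)), Mul(Rational(1, 124), C)) = Add(Mul(Rational(3, 5), C), Mul(Rational(1, 124), C)) = Mul(Rational(377, 620), C))
Add(Mul(-2967975, Pow(-1988101, -1)), Mul(2647177, Pow(Function('b')(Mul(Add(848, -1102), Add(357, -975))), -1))) = Add(Mul(-2967975, Pow(-1988101, -1)), Mul(2647177, Pow(Mul(Rational(377, 620), Mul(Add(848, -1102), Add(357, -975))), -1))) = Add(Mul(-2967975, Rational(-1, 1988101)), Mul(2647177, Pow(Mul(Rational(377, 620), Mul(-254, -618)), -1))) = Add(Rational(2967975, 1988101), Mul(2647177, Pow(Mul(Rational(377, 620), 156972), -1))) = Add(Rational(2967975, 1988101), Mul(2647177, Pow(Rational(14794611, 155), -1))) = Add(Rational(2967975, 1988101), Mul(2647177, Rational(155, 14794611))) = Add(Rational(2967975, 1988101), Rational(31562495, 1138047)) = Rational(66127122916820, 2262552378747)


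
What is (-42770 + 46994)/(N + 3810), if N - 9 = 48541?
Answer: 48/595 ≈ 0.080672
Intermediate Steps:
N = 48550 (N = 9 + 48541 = 48550)
(-42770 + 46994)/(N + 3810) = (-42770 + 46994)/(48550 + 3810) = 4224/52360 = 4224*(1/52360) = 48/595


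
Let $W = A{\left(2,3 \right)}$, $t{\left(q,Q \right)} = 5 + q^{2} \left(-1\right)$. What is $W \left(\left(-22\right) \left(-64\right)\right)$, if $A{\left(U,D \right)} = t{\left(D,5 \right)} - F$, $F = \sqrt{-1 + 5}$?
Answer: $-8448$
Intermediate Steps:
$t{\left(q,Q \right)} = 5 - q^{2}$
$F = 2$ ($F = \sqrt{4} = 2$)
$A{\left(U,D \right)} = 3 - D^{2}$ ($A{\left(U,D \right)} = \left(5 - D^{2}\right) - 2 = 3 - D^{2}$)
$W = -6$ ($W = 3 - 3^{2} = 3 - 9 = -6$)
$W \left(\left(-22\right) \left(-64\right)\right) = - 6 \left(\left(-22\right) \left(-64\right)\right) = \left(-6\right) 1408 = -8448$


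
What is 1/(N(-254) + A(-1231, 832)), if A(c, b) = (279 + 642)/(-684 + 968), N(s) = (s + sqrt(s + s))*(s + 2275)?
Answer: -41403205540/21420891657858593 - 326011552*I*sqrt(127)/21420891657858593 ≈ -1.9328e-6 - 1.7151e-7*I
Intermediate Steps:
N(s) = (2275 + s)*(s + sqrt(2)*sqrt(s)) (N(s) = (s + sqrt(2*s))*(2275 + s) = (s + sqrt(2)*sqrt(s))*(2275 + s) = (2275 + s)*(s + sqrt(2)*sqrt(s)))
A(c, b) = 921/284
1/(N(-254) + A(-1231, 832)) = 1/(((-254)**2 + 2275*(-254) + sqrt(2)*(-254)**(3/2) + 2275*sqrt(2)*sqrt(-254)) + 921/284) = 1/((64516 - 577850 + sqrt(2)*(-254*I*sqrt(254)) + 2275*sqrt(2)*(I*sqrt(254))) + 921/284) = 1/((64516 - 577850 - 508*I*sqrt(127) + 4550*I*sqrt(127)) + 921/284) = 1/((-513334 + 4042*I*sqrt(127)) + 921/284) = 1/(-145785935/284 + 4042*I*sqrt(127))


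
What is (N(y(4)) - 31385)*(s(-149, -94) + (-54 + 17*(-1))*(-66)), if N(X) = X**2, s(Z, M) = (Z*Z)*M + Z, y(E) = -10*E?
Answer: 62023003245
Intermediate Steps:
s(Z, M) = Z + M*Z**2 (s(Z, M) = Z**2*M + Z = M*Z**2 + Z = Z + M*Z**2)
(N(y(4)) - 31385)*(s(-149, -94) + (-54 + 17*(-1))*(-66)) = ((-10*4)**2 - 31385)*(-149*(1 - 94*(-149)) + (-54 + 17*(-1))*(-66)) = ((-40)**2 - 31385)*(-149*(1 + 14006) + (-54 - 17)*(-66)) = (1600 - 31385)*(-149*14007 - 71*(-66)) = -29785*(-2087043 + 4686) = -29785*(-2082357) = 62023003245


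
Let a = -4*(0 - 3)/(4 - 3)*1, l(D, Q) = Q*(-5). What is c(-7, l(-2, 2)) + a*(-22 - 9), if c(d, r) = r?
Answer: -382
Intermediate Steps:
l(D, Q) = -5*Q
a = 12 (a = -(-12)/1*1 = -(-12)*1 = -4*(-3)*1 = 12*1 = 12)
c(-7, l(-2, 2)) + a*(-22 - 9) = -5*2 + 12*(-22 - 9) = -10 + 12*(-31) = -10 - 372 = -382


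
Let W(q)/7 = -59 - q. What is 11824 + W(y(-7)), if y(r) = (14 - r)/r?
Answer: 11432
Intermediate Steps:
y(r) = (14 - r)/r
W(q) = -413 - 7*q (W(q) = 7*(-59 - q) = -413 - 7*q)
11824 + W(y(-7)) = 11824 + (-413 - 7*(14 - 1*(-7))/(-7)) = 11824 + (-413 - (-1)*(14 + 7)) = 11824 + (-413 - (-1)*21) = 11824 + (-413 - 7*(-3)) = 11824 + (-413 + 21) = 11824 - 392 = 11432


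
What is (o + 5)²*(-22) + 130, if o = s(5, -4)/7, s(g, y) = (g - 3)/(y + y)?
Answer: -161571/392 ≈ -412.17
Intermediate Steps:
s(g, y) = (-3 + g)/(2*y) (s(g, y) = (-3 + g)/((2*y)) = (-3 + g)*(1/(2*y)) = (-3 + g)/(2*y))
o = -1/28 (o = ((½)*(-3 + 5)/(-4))/7 = ((½)*(-¼)*2)*(⅐) = -¼*⅐ = -1/28 ≈ -0.035714)
(o + 5)²*(-22) + 130 = (-1/28 + 5)²*(-22) + 130 = (139/28)²*(-22) + 130 = (19321/784)*(-22) + 130 = -212531/392 + 130 = -161571/392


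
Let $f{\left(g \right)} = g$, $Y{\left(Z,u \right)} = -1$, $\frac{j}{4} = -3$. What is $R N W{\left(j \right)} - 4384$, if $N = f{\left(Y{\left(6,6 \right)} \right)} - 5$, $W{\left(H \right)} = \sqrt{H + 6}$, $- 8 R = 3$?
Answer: $-4384 + \frac{9 i \sqrt{6}}{4} \approx -4384.0 + 5.5114 i$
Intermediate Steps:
$j = -12$ ($j = 4 \left(-3\right) = -12$)
$R = - \frac{3}{8}$ ($R = \left(- \frac{1}{8}\right) 3 = - \frac{3}{8} \approx -0.375$)
$W{\left(H \right)} = \sqrt{6 + H}$
$N = -6$ ($N = -1 - 5 = -6$)
$R N W{\left(j \right)} - 4384 = \left(- \frac{3}{8}\right) \left(-6\right) \sqrt{6 - 12} - 4384 = \frac{9 \sqrt{-6}}{4} - 4384 = \frac{9 i \sqrt{6}}{4} - 4384 = -4384 + \frac{9 i \sqrt{6}}{4}$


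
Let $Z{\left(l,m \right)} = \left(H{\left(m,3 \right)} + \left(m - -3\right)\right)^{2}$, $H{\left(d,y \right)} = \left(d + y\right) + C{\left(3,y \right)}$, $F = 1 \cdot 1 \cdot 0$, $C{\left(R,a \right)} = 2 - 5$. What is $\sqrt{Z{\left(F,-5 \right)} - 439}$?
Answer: $i \sqrt{390} \approx 19.748 i$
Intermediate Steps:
$C{\left(R,a \right)} = -3$
$F = 0$ ($F = 1 \cdot 0 = 0$)
$H{\left(d,y \right)} = -3 + d + y$ ($H{\left(d,y \right)} = \left(d + y\right) - 3 = -3 + d + y$)
$Z{\left(l,m \right)} = \left(3 + 2 m\right)^{2}$ ($Z{\left(l,m \right)} = \left(\left(-3 + m + 3\right) + \left(m - -3\right)\right)^{2} = \left(m + \left(m + 3\right)\right)^{2} = \left(m + \left(3 + m\right)\right)^{2} = \left(3 + 2 m\right)^{2}$)
$\sqrt{Z{\left(F,-5 \right)} - 439} = \sqrt{\left(3 + 2 \left(-5\right)\right)^{2} - 439} = \sqrt{\left(3 - 10\right)^{2} - 439} = \sqrt{\left(-7\right)^{2} - 439} = \sqrt{49 - 439} = \sqrt{-390} = i \sqrt{390}$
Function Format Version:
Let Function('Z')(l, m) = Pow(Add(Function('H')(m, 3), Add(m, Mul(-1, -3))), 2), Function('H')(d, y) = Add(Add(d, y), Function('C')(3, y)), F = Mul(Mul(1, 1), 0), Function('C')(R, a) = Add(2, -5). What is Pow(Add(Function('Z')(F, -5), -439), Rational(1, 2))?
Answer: Mul(I, Pow(390, Rational(1, 2))) ≈ Mul(19.748, I)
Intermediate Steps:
Function('C')(R, a) = -3
F = 0 (F = Mul(1, 0) = 0)
Function('H')(d, y) = Add(-3, d, y) (Function('H')(d, y) = Add(Add(d, y), -3) = Add(-3, d, y))
Function('Z')(l, m) = Pow(Add(3, Mul(2, m)), 2) (Function('Z')(l, m) = Pow(Add(Add(-3, m, 3), Add(m, Mul(-1, -3))), 2) = Pow(Add(m, Add(m, 3)), 2) = Pow(Add(m, Add(3, m)), 2) = Pow(Add(3, Mul(2, m)), 2))
Pow(Add(Function('Z')(F, -5), -439), Rational(1, 2)) = Pow(Add(Pow(Add(3, Mul(2, -5)), 2), -439), Rational(1, 2)) = Pow(Add(Pow(Add(3, -10), 2), -439), Rational(1, 2)) = Pow(Add(Pow(-7, 2), -439), Rational(1, 2)) = Pow(Add(49, -439), Rational(1, 2)) = Pow(-390, Rational(1, 2)) = Mul(I, Pow(390, Rational(1, 2)))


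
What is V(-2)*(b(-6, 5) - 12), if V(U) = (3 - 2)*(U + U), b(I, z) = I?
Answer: 72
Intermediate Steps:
V(U) = 2*U (V(U) = 1*(2*U) = 2*U)
V(-2)*(b(-6, 5) - 12) = (2*(-2))*(-6 - 12) = -4*(-18) = 72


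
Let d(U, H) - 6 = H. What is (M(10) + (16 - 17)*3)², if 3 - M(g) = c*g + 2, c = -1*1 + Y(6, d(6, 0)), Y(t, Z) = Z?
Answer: 2704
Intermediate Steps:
d(U, H) = 6 + H
c = 5 (c = -1*1 + (6 + 0) = -1 + 6 = 5)
M(g) = 1 - 5*g (M(g) = 3 - (5*g + 2) = 3 - (2 + 5*g) = 3 + (-2 - 5*g) = 1 - 5*g)
(M(10) + (16 - 17)*3)² = ((1 - 5*10) + (16 - 17)*3)² = ((1 - 50) - 1*3)² = (-49 - 3)² = (-52)² = 2704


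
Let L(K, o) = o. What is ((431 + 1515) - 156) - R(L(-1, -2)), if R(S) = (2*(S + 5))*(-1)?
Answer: 1796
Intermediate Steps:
R(S) = -10 - 2*S (R(S) = (2*(5 + S))*(-1) = (10 + 2*S)*(-1) = -10 - 2*S)
((431 + 1515) - 156) - R(L(-1, -2)) = ((431 + 1515) - 156) - (-10 - 2*(-2)) = (1946 - 156) - (-10 + 4) = 1790 - 1*(-6) = 1790 + 6 = 1796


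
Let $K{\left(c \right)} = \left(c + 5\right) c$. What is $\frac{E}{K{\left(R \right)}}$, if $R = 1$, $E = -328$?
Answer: $- \frac{164}{3} \approx -54.667$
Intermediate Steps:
$K{\left(c \right)} = c \left(5 + c\right)$ ($K{\left(c \right)} = \left(5 + c\right) c = c \left(5 + c\right)$)
$\frac{E}{K{\left(R \right)}} = - \frac{328}{1 \left(5 + 1\right)} = - \frac{328}{1 \cdot 6} = - \frac{328}{6} = \left(-328\right) \frac{1}{6} = - \frac{164}{3}$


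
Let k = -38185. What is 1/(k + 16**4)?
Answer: 1/27351 ≈ 3.6562e-5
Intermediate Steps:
1/(k + 16**4) = 1/(-38185 + 16**4) = 1/(-38185 + 65536) = 1/27351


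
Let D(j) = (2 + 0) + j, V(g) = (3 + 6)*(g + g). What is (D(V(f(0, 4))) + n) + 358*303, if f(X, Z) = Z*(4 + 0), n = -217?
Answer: 108547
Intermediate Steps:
f(X, Z) = 4*Z (f(X, Z) = Z*4 = 4*Z)
V(g) = 18*g (V(g) = 9*(2*g) = 18*g)
D(j) = 2 + j
(D(V(f(0, 4))) + n) + 358*303 = ((2 + 18*(4*4)) - 217) + 358*303 = ((2 + 18*16) - 217) + 108474 = ((2 + 288) - 217) + 108474 = (290 - 217) + 108474 = 73 + 108474 = 108547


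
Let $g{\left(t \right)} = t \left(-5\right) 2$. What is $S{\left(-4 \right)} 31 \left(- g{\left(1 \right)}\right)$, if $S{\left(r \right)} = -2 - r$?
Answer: $620$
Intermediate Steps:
$g{\left(t \right)} = - 10 t$ ($g{\left(t \right)} = - 5 t 2 = - 10 t$)
$S{\left(-4 \right)} 31 \left(- g{\left(1 \right)}\right) = \left(-2 - -4\right) 31 \left(- \left(-10\right) 1\right) = \left(-2 + 4\right) 31 \left(\left(-1\right) \left(-10\right)\right) = 2 \cdot 31 \cdot 10 = 62 \cdot 10 = 620$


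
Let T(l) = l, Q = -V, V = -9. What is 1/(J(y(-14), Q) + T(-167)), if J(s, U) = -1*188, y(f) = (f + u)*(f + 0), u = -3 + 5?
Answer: -1/355 ≈ -0.0028169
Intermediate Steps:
u = 2
Q = 9 (Q = -1*(-9) = 9)
y(f) = f*(2 + f) (y(f) = (f + 2)*(f + 0) = (2 + f)*f = f*(2 + f))
J(s, U) = -188
1/(J(y(-14), Q) + T(-167)) = 1/(-188 - 167) = 1/(-355) = -1/355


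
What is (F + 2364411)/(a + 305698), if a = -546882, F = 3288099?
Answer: -2826255/120592 ≈ -23.436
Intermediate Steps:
(F + 2364411)/(a + 305698) = (3288099 + 2364411)/(-546882 + 305698) = 5652510/(-241184) = 5652510*(-1/241184) = -2826255/120592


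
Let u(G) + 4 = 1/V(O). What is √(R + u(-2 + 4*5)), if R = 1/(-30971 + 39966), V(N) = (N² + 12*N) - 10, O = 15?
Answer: I*√2018503347910/710605 ≈ 1.9993*I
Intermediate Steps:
V(N) = -10 + N² + 12*N
u(G) = -1579/395 (u(G) = -4 + 1/(-10 + 15² + 12*15) = -4 + 1/(-10 + 225 + 180) = -4 + 1/395 = -1579/395)
R = 1/8995 ≈ 0.00011117
√(R + u(-2 + 4*5)) = √(1/8995 - 1579/395) = √(-2840542/710605) = I*√2018503347910/710605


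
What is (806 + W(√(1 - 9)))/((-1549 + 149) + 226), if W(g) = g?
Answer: -403/587 - I*√2/587 ≈ -0.68654 - 0.0024092*I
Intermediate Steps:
(806 + W(√(1 - 9)))/((-1549 + 149) + 226) = (806 + √(1 - 9))/((-1549 + 149) + 226) = (806 + √(-8))/(-1400 + 226) = (806 + 2*I*√2)/(-1174) = (806 + 2*I*√2)*(-1/1174) = -403/587 - I*√2/587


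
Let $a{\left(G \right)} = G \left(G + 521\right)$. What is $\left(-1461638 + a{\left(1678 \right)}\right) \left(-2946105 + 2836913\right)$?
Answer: $-243310786528$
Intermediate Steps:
$a{\left(G \right)} = G \left(521 + G\right)$
$\left(-1461638 + a{\left(1678 \right)}\right) \left(-2946105 + 2836913\right) = \left(-1461638 + 1678 \left(521 + 1678\right)\right) \left(-2946105 + 2836913\right) = \left(-1461638 + 1678 \cdot 2199\right) \left(-109192\right) = \left(-1461638 + 3689922\right) \left(-109192\right) = 2228284 \left(-109192\right) = -243310786528$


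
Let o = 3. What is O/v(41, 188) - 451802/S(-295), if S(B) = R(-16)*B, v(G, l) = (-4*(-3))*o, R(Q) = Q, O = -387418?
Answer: -230609729/21240 ≈ -10857.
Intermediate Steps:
v(G, l) = 36 (v(G, l) = -4*(-3)*3 = 12*3 = 36)
S(B) = -16*B
O/v(41, 188) - 451802/S(-295) = -387418/36 - 451802/((-16*(-295))) = -387418*1/36 - 451802/4720 = -193709/18 - 451802*1/4720 = -193709/18 - 225901/2360 = -230609729/21240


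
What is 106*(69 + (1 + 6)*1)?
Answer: 8056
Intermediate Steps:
106*(69 + (1 + 6)*1) = 106*(69 + 7*1) = 106*(69 + 7) = 106*76 = 8056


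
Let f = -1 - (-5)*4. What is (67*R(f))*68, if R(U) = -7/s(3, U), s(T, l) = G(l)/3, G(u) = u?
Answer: -95676/19 ≈ -5035.6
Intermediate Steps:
s(T, l) = l/3
f = 19 (f = -1 - 1*(-20) = -1 + 20 = 19)
R(U) = -21/U (R(U) = -7*3/U = -21/U)
(67*R(f))*68 = (67*(-21/19))*68 = -1407/19*68 = -95676/19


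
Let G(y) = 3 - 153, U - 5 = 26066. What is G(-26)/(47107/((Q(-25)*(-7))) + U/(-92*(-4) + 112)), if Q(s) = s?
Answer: -2520000/5434757 ≈ -0.46368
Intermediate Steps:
U = 26071 (U = 5 + 26066 = 26071)
G(y) = -150
G(-26)/(47107/((Q(-25)*(-7))) + U/(-92*(-4) + 112)) = -150/(47107/((-25*(-7))) + 26071/(-92*(-4) + 112)) = -150/(47107/175 + 26071/(368 + 112)) = -150/(47107*(1/175) + 26071/480) = -150/(47107/175 + 26071*(1/480)) = -150/(47107/175 + 26071/480) = -150/5434757/16800 = -150*16800/5434757 = -2520000/5434757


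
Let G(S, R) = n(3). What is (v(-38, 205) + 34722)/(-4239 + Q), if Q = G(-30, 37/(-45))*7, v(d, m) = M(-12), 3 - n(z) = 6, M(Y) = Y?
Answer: -1157/142 ≈ -8.1479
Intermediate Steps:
n(z) = -3 (n(z) = 3 - 1*6 = 3 - 6 = -3)
v(d, m) = -12
G(S, R) = -3
Q = -21 (Q = -3*7 = -21)
(v(-38, 205) + 34722)/(-4239 + Q) = (-12 + 34722)/(-4239 - 21) = 34710/(-4260) = 34710*(-1/4260) = -1157/142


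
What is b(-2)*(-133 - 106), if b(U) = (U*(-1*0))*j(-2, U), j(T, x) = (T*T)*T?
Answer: 0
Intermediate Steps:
j(T, x) = T**3 (j(T, x) = T**2*T = T**3)
b(U) = 0 (b(U) = (U*(-1*0))*(-2)**3 = (U*0)*(-8) = 0*(-8) = 0)
b(-2)*(-133 - 106) = 0*(-133 - 106) = 0*(-239) = 0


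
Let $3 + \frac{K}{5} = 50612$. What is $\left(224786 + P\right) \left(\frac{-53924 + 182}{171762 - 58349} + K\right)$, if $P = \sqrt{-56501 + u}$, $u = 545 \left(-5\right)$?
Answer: $\frac{6451029752362598}{113413} + \frac{28698538843 i \sqrt{59226}}{113413} \approx 5.6881 \cdot 10^{10} + 6.1582 \cdot 10^{7} i$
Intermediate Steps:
$u = -2725$
$P = i \sqrt{59226}$ ($P = \sqrt{-56501 - 2725} = \sqrt{-59226} = i \sqrt{59226} \approx 243.36 i$)
$K = 253045$ ($K = -15 + 5 \cdot 50612 = -15 + 253060 = 253045$)
$\left(224786 + P\right) \left(\frac{-53924 + 182}{171762 - 58349} + K\right) = \left(224786 + i \sqrt{59226}\right) \left(\frac{-53924 + 182}{171762 - 58349} + 253045\right) = \left(224786 + i \sqrt{59226}\right) \left(- \frac{53742}{113413} + 253045\right) = \left(224786 + i \sqrt{59226}\right) \frac{28698538843}{113413} = \frac{6451029752362598}{113413} + \frac{28698538843 i \sqrt{59226}}{113413}$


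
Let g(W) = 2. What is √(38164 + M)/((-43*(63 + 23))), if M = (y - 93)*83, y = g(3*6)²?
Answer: -√30777/3698 ≈ -0.047440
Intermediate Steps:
y = 4 (y = 2² = 4)
M = -7387 (M = (4 - 93)*83 = -89*83 = -7387)
√(38164 + M)/((-43*(63 + 23))) = √(38164 - 7387)/((-43*(63 + 23))) = √30777/((-43*86)) = √30777/(-3698) = √30777*(-1/3698) = -√30777/3698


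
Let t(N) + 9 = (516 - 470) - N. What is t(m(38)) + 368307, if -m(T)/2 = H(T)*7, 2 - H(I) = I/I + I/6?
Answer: 1104808/3 ≈ 3.6827e+5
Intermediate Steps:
H(I) = 1 - I/6 (H(I) = 2 - (I/I + I/6) = 2 - (1 + I*(1/6)) = 2 - (1 + I/6) = 2 + (-1 - I/6) = 1 - I/6)
m(T) = -14 + 7*T/3 (m(T) = -2*(1 - T/6)*7 = -2*(7 - 7*T/6) = -14 + 7*T/3)
t(N) = 37 - N (t(N) = -9 + ((516 - 470) - N) = -9 + (46 - N) = 37 - N)
t(m(38)) + 368307 = (37 - (-14 + (7/3)*38)) + 368307 = (37 - (-14 + 266/3)) + 368307 = (37 - 1*224/3) + 368307 = (37 - 224/3) + 368307 = -113/3 + 368307 = 1104808/3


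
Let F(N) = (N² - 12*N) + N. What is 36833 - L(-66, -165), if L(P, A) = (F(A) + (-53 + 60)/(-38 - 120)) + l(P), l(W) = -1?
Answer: 1231459/158 ≈ 7794.0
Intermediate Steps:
F(N) = N² - 11*N
L(P, A) = -165/158 + A*(-11 + A) (L(P, A) = (A*(-11 + A) + (-53 + 60)/(-38 - 120)) - 1 = (A*(-11 + A) + 7/(-158)) - 1 = (A*(-11 + A) + 7*(-1/158)) - 1 = (A*(-11 + A) - 7/158) - 1 = (-7/158 + A*(-11 + A)) - 1 = -165/158 + A*(-11 + A))
36833 - L(-66, -165) = 36833 - (-165/158 - 165*(-11 - 165)) = 36833 - (-165/158 - 165*(-176)) = 36833 - (-165/158 + 29040) = 36833 - 1*4588155/158 = 36833 - 4588155/158 = 1231459/158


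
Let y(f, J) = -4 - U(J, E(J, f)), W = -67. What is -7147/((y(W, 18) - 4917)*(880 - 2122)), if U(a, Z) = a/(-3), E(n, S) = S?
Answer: -7147/6104430 ≈ -0.0011708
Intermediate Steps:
U(a, Z) = -a/3 (U(a, Z) = a*(-1/3) = -a/3)
y(f, J) = -4 + J/3 (y(f, J) = -4 - (-1)*J/3 = -4 + J/3)
-7147/((y(W, 18) - 4917)*(880 - 2122)) = -7147/(((-4 + (1/3)*18) - 4917)*(880 - 2122)) = -7147/(((-4 + 6) - 4917)*(-1242)) = -7147/((2 - 4917)*(-1242)) = -7147/((-4915*(-1242))) = -7147/6104430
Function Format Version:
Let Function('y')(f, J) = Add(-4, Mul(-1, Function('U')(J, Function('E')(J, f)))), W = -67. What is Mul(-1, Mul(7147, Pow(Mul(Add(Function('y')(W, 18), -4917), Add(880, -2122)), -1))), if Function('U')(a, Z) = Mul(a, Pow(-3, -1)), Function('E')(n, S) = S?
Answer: Rational(-7147, 6104430) ≈ -0.0011708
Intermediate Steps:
Function('U')(a, Z) = Mul(Rational(-1, 3), a) (Function('U')(a, Z) = Mul(a, Rational(-1, 3)) = Mul(Rational(-1, 3), a))
Function('y')(f, J) = Add(-4, Mul(Rational(1, 3), J)) (Function('y')(f, J) = Add(-4, Mul(-1, Mul(Rational(-1, 3), J))) = Add(-4, Mul(Rational(1, 3), J)))
Mul(-1, Mul(7147, Pow(Mul(Add(Function('y')(W, 18), -4917), Add(880, -2122)), -1))) = Mul(-1, Mul(7147, Pow(Mul(Add(Add(-4, Mul(Rational(1, 3), 18)), -4917), Add(880, -2122)), -1))) = Mul(-1, Mul(7147, Pow(Mul(Add(Add(-4, 6), -4917), -1242), -1))) = Mul(-1, Mul(7147, Pow(Mul(Add(2, -4917), -1242), -1))) = Mul(-1, Mul(7147, Pow(Mul(-4915, -1242), -1))) = Mul(-1, Mul(7147, Pow(6104430, -1))) = Mul(-1, Mul(7147, Rational(1, 6104430))) = Mul(-1, Rational(7147, 6104430)) = Rational(-7147, 6104430)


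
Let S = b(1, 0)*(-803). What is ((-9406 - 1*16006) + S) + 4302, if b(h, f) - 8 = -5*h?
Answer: -23519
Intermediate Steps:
b(h, f) = 8 - 5*h
S = -2409 (S = (8 - 5*1)*(-803) = (8 - 5)*(-803) = 3*(-803) = -2409)
((-9406 - 1*16006) + S) + 4302 = ((-9406 - 1*16006) - 2409) + 4302 = ((-9406 - 16006) - 2409) + 4302 = (-25412 - 2409) + 4302 = -27821 + 4302 = -23519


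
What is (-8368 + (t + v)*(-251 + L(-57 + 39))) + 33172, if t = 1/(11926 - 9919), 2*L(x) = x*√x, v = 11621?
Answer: -5804378720/2007 - 69970044*I*√2/223 ≈ -2.8921e+6 - 4.4373e+5*I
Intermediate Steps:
L(x) = x^(3/2)/2 (L(x) = (x*√x)/2 = x^(3/2)/2)
t = 1/2007 ≈ 0.00049826
(-8368 + (t + v)*(-251 + L(-57 + 39))) + 33172 = (-8368 + (1/2007 + 11621)*(-251 + (-57 + 39)^(3/2)/2)) + 33172 = (-8368 + 23323348*(-251 + (-18)^(3/2)/2)/2007) + 33172 = (-8368 + 23323348*(-251 + (-54*I*√2)/2)/2007) + 33172 = (-8368 + 23323348*(-251 - 27*I*√2)/2007) + 33172 = (-8368 + (-5854160348/2007 - 69970044*I*√2/223)) + 33172 = (-5870954924/2007 - 69970044*I*√2/223) + 33172 = -5804378720/2007 - 69970044*I*√2/223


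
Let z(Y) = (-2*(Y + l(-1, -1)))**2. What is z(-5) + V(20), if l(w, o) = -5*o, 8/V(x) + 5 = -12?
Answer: -8/17 ≈ -0.47059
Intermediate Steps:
V(x) = -8/17 (V(x) = 8/(-5 - 12) = 8/(-17) = 8*(-1/17) = -8/17)
z(Y) = (-10 - 2*Y)**2 (z(Y) = (-2*(Y - 5*(-1)))**2 = (-2*(Y + 5))**2 = (-2*(5 + Y))**2 = (-10 - 2*Y)**2)
z(-5) + V(20) = 4*(5 - 5)**2 - 8/17 = 4*0**2 - 8/17 = 4*0 - 8/17 = 0 - 8/17 = -8/17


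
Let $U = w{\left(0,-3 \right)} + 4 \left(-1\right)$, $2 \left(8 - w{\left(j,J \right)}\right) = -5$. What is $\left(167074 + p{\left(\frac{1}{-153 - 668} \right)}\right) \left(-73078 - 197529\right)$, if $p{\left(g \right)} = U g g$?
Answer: $- \frac{60948666339283167}{1348082} \approx -4.5211 \cdot 10^{10}$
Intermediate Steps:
$w{\left(j,J \right)} = \frac{21}{2}$ ($w{\left(j,J \right)} = 8 - - \frac{5}{2} = 8 + \frac{5}{2} = \frac{21}{2}$)
$U = \frac{13}{2}$ ($U = \frac{21}{2} + 4 \left(-1\right) = \frac{21}{2} - 4 = \frac{13}{2} \approx 6.5$)
$p{\left(g \right)} = \frac{13 g^{2}}{2}$ ($p{\left(g \right)} = \frac{13 g g}{2} = \frac{13 g^{2}}{2}$)
$\left(167074 + p{\left(\frac{1}{-153 - 668} \right)}\right) \left(-73078 - 197529\right) = \left(167074 + \frac{13 \left(\frac{1}{-153 - 668}\right)^{2}}{2}\right) \left(-73078 - 197529\right) = \left(167074 + \frac{13 \left(\frac{1}{-821}\right)^{2}}{2}\right) \left(-73078 + \left(-250955 + 53426\right)\right) = \left(167074 + \frac{13 \left(- \frac{1}{821}\right)^{2}}{2}\right) \left(-73078 - 197529\right) = \left(167074 + \frac{13}{2} \cdot \frac{1}{674041}\right) \left(-270607\right) = \left(167074 + \frac{13}{1348082}\right) \left(-270607\right) = \frac{225229452081}{1348082} \left(-270607\right) = - \frac{60948666339283167}{1348082}$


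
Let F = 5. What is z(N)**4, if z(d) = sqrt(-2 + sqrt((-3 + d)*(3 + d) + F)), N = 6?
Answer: 36 - 16*sqrt(2) ≈ 13.373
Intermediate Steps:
z(d) = sqrt(-2 + sqrt(5 + (-3 + d)*(3 + d))) (z(d) = sqrt(-2 + sqrt((-3 + d)*(3 + d) + 5)) = sqrt(-2 + sqrt(5 + (-3 + d)*(3 + d))))
z(N)**4 = (sqrt(-2 + sqrt(-4 + 6**2)))**4 = (sqrt(-2 + sqrt(-4 + 36)))**4 = (sqrt(-2 + sqrt(32)))**4 = (sqrt(-2 + 4*sqrt(2)))**4 = (-2 + 4*sqrt(2))**2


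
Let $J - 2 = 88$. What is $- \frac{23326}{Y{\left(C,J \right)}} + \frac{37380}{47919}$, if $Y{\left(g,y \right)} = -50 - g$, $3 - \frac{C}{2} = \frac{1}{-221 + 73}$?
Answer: $\frac{27623025352}{66208085} \approx 417.22$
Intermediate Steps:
$J = 90$ ($J = 2 + 88 = 90$)
$C = \frac{445}{74}$ ($C = 6 - \frac{2}{-221 + 73} = 6 - \frac{2}{-148} = 6 - - \frac{1}{74} = 6 + \frac{1}{74} = \frac{445}{74} \approx 6.0135$)
$- \frac{23326}{Y{\left(C,J \right)}} + \frac{37380}{47919} = - \frac{23326}{-50 - \frac{445}{74}} + \frac{37380}{47919} = - \frac{23326}{-50 - \frac{445}{74}} + 37380 \cdot \frac{1}{47919} = - \frac{23326}{- \frac{4145}{74}} + \frac{12460}{15973} = \left(-23326\right) \left(- \frac{74}{4145}\right) + \frac{12460}{15973} = \frac{1726124}{4145} + \frac{12460}{15973} = \frac{27623025352}{66208085}$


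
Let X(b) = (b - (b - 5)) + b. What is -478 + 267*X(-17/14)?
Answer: 7459/14 ≈ 532.79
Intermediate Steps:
X(b) = 5 + b (X(b) = (b - (-5 + b)) + b = (b + (5 - b)) + b = 5 + b)
-478 + 267*X(-17/14) = -478 + 267*(5 - 17/14) = -478 + 267*(53/14) = -478 + 14151/14 = 7459/14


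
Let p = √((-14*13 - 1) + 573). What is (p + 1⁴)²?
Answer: (1 + √390)² ≈ 430.50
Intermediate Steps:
p = √390 (p = √((-182 - 1) + 573) = √(-183 + 573) = √390 ≈ 19.748)
(p + 1⁴)² = (√390 + 1⁴)² = (√390 + 1)² = (1 + √390)²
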